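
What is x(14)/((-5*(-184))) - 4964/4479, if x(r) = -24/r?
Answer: -8005477/7211190 ≈ -1.1101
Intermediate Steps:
x(14)/((-5*(-184))) - 4964/4479 = (-24/14)/((-5*(-184))) - 4964/4479 = -24*1/14/920 - 4964*1/4479 = -12/7*1/920 - 4964/4479 = -3/1610 - 4964/4479 = -8005477/7211190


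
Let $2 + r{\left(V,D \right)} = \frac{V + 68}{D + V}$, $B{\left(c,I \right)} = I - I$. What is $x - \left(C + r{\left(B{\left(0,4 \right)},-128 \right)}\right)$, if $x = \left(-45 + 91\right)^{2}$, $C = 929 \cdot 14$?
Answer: $- \frac{348399}{32} \approx -10887.0$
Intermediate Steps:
$B{\left(c,I \right)} = 0$
$r{\left(V,D \right)} = -2 + \frac{68 + V}{D + V}$ ($r{\left(V,D \right)} = -2 + \frac{V + 68}{D + V} = -2 + \frac{68 + V}{D + V}$)
$C = 13006$
$x = 2116$ ($x = 46^{2} = 2116$)
$x - \left(C + r{\left(B{\left(0,4 \right)},-128 \right)}\right) = 2116 - \left(13006 + \frac{68 - 0 - -256}{-128 + 0}\right) = 2116 - \left(13006 + \frac{68 + 0 + 256}{-128}\right) = 2116 - \left(13006 - \frac{81}{32}\right) = 2116 - \frac{416111}{32} = - \frac{348399}{32}$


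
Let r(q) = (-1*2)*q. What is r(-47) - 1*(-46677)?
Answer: 46771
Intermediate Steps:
r(q) = -2*q
r(-47) - 1*(-46677) = -2*(-47) - 1*(-46677) = 94 + 46677 = 46771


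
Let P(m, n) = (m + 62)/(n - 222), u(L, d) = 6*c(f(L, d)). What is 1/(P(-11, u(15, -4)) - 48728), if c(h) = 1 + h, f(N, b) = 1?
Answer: -70/3410977 ≈ -2.0522e-5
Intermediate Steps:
u(L, d) = 12 (u(L, d) = 6*(1 + 1) = 6*2 = 12)
P(m, n) = (62 + m)/(-222 + n)
1/(P(-11, u(15, -4)) - 48728) = 1/((62 - 11)/(-222 + 12) - 48728) = 1/(51/(-210) - 48728) = 1/(-1/210*51 - 48728) = 1/(-17/70 - 48728) = 1/(-3410977/70) = -70/3410977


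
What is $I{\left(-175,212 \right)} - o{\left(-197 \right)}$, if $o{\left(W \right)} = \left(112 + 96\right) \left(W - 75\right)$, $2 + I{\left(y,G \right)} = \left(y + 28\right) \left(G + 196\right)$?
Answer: $-3402$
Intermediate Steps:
$I{\left(y,G \right)} = -2 + \left(28 + y\right) \left(196 + G\right)$ ($I{\left(y,G \right)} = -2 + \left(y + 28\right) \left(G + 196\right) = -2 + \left(28 + y\right) \left(196 + G\right)$)
$o{\left(W \right)} = -15600 + 208 W$ ($o{\left(W \right)} = 208 \left(-75 + W\right) = -15600 + 208 W$)
$I{\left(-175,212 \right)} - o{\left(-197 \right)} = \left(5486 + 28 \cdot 212 + 196 \left(-175\right) + 212 \left(-175\right)\right) - \left(-15600 + 208 \left(-197\right)\right) = \left(5486 + 5936 - 34300 - 37100\right) - \left(-15600 - 40976\right) = -59978 - -56576 = -59978 + 56576 = -3402$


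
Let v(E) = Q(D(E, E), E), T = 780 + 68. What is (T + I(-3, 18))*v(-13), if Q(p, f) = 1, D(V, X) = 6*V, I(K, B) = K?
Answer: 845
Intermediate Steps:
T = 848
v(E) = 1
(T + I(-3, 18))*v(-13) = (848 - 3)*1 = 845*1 = 845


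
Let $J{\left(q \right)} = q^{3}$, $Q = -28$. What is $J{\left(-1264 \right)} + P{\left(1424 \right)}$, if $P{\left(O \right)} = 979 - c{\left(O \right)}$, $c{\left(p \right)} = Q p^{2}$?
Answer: $-1962709037$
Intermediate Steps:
$c{\left(p \right)} = - 28 p^{2}$
$P{\left(O \right)} = 979 + 28 O^{2}$ ($P{\left(O \right)} = 979 - - 28 O^{2} = 979 + 28 O^{2}$)
$J{\left(-1264 \right)} + P{\left(1424 \right)} = \left(-1264\right)^{3} + \left(979 + 28 \cdot 1424^{2}\right) = -2019487744 + \left(979 + 28 \cdot 2027776\right) = -2019487744 + \left(979 + 56777728\right) = -2019487744 + 56778707 = -1962709037$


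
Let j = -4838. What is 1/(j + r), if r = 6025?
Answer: 1/1187 ≈ 0.00084246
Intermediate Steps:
1/(j + r) = 1/(-4838 + 6025) = 1/1187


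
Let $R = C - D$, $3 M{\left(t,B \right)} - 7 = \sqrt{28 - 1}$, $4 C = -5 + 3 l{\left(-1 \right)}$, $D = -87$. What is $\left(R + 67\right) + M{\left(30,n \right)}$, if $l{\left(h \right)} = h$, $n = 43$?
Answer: $\frac{463}{3} + \sqrt{3} \approx 156.07$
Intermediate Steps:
$C = -2$ ($C = \frac{-5 + 3 \left(-1\right)}{4} = \frac{-5 - 3}{4} = \frac{1}{4} \left(-8\right) = -2$)
$M{\left(t,B \right)} = \frac{7}{3} + \sqrt{3}$ ($M{\left(t,B \right)} = \frac{7}{3} + \frac{\sqrt{28 - 1}}{3} = \frac{7}{3} + \frac{\sqrt{27}}{3} = \frac{7}{3} + \frac{3 \sqrt{3}}{3} = \frac{7}{3} + \sqrt{3}$)
$R = 85$ ($R = -2 - -87 = -2 + 87 = 85$)
$\left(R + 67\right) + M{\left(30,n \right)} = \left(85 + 67\right) + \left(\frac{7}{3} + \sqrt{3}\right) = 152 + \left(\frac{7}{3} + \sqrt{3}\right) = \frac{463}{3} + \sqrt{3}$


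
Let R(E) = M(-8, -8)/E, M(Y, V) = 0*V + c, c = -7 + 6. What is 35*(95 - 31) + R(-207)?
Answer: 463681/207 ≈ 2240.0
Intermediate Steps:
c = -1
M(Y, V) = -1 (M(Y, V) = 0*V - 1 = 0 - 1 = -1)
R(E) = -1/E
35*(95 - 31) + R(-207) = 35*(95 - 31) - 1/(-207) = 35*64 - 1*(-1/207) = 2240 + 1/207 = 463681/207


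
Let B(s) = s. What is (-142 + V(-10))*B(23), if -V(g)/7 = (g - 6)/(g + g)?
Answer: -16974/5 ≈ -3394.8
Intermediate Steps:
V(g) = -7*(-6 + g)/(2*g) (V(g) = -7*(g - 6)/(g + g) = -7*(-6 + g)/(2*g))
(-142 + V(-10))*B(23) = (-142 + (-7/2 + 21/(-10)))*23 = (-142 + (-7/2 + 21*(-⅒)))*23 = (-142 + (-7/2 - 21/10))*23 = (-142 - 28/5)*23 = -738/5*23 = -16974/5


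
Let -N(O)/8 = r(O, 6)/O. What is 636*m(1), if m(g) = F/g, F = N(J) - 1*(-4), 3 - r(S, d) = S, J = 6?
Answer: 5088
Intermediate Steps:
r(S, d) = 3 - S
N(O) = -8*(3 - O)/O
F = 8 (F = (8 - 24/6) - 1*(-4) = (8 - 24*⅙) + 4 = (8 - 4) + 4 = 4 + 4 = 8)
m(g) = 8/g
636*m(1) = 636*(8/1) = 636*(8*1) = 636*8 = 5088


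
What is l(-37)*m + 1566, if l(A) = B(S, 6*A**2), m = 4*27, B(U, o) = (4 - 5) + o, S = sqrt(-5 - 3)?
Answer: 888570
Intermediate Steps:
S = 2*I*sqrt(2) (S = sqrt(-8) = 2*I*sqrt(2) ≈ 2.8284*I)
B(U, o) = -1 + o
m = 108
l(A) = -1 + 6*A**2
l(-37)*m + 1566 = (-1 + 6*(-37)**2)*108 + 1566 = (-1 + 6*1369)*108 + 1566 = (-1 + 8214)*108 + 1566 = 8213*108 + 1566 = 887004 + 1566 = 888570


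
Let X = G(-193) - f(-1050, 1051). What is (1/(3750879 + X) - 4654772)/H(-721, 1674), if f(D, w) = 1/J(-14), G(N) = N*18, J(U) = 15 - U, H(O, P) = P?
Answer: -505856155478339/181921521456 ≈ -2780.6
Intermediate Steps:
G(N) = 18*N
f(D, w) = 1/29 (f(D, w) = 1/(15 - 1*(-14)) = 1/(15 + 14) = 1/29)
X = -100747/29 (X = 18*(-193) - 1*1/29 = -3474 - 1/29 = -100747/29 ≈ -3474.0)
(1/(3750879 + X) - 4654772)/H(-721, 1674) = (1/(3750879 - 100747/29) - 4654772)/1674 = (1/(108674744/29) - 4654772)*(1/1674) = (29/108674744 - 4654772)*(1/1674) = -505856155478339/108674744*1/1674 = -505856155478339/181921521456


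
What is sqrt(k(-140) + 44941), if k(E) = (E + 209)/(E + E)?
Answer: sqrt(880838770)/140 ≈ 211.99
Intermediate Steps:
k(E) = (209 + E)/(2*E) (k(E) = (209 + E)/((2*E)) = (209 + E)*(1/(2*E)) = (209 + E)/(2*E))
sqrt(k(-140) + 44941) = sqrt((1/2)*(209 - 140)/(-140) + 44941) = sqrt((1/2)*(-1/140)*69 + 44941) = sqrt(-69/280 + 44941) = sqrt(12583411/280) = sqrt(880838770)/140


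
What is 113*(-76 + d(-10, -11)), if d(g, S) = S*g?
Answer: 3842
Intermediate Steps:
113*(-76 + d(-10, -11)) = 113*(-76 - 11*(-10)) = 113*(-76 + 110) = 113*34 = 3842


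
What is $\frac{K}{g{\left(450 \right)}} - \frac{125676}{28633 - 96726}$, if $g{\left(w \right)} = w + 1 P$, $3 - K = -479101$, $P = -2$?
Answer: $\frac{510623930}{476651} \approx 1071.3$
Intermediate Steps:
$K = 479104$ ($K = 3 - -479101 = 3 + 479101 = 479104$)
$g{\left(w \right)} = -2 + w$ ($g{\left(w \right)} = w + 1 \left(-2\right) = w - 2 = -2 + w$)
$\frac{K}{g{\left(450 \right)}} - \frac{125676}{28633 - 96726} = \frac{479104}{-2 + 450} - \frac{125676}{28633 - 96726} = \frac{479104}{448} - \frac{125676}{-68093} = 479104 \cdot \frac{1}{448} - - \frac{125676}{68093} = \frac{7486}{7} + \frac{125676}{68093} = \frac{510623930}{476651}$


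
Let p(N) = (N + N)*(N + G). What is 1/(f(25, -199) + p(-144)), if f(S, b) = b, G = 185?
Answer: -1/12007 ≈ -8.3285e-5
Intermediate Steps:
p(N) = 2*N*(185 + N) (p(N) = (N + N)*(N + 185) = (2*N)*(185 + N) = 2*N*(185 + N))
1/(f(25, -199) + p(-144)) = 1/(-199 + 2*(-144)*(185 - 144)) = 1/(-199 + 2*(-144)*41) = 1/(-199 - 11808) = 1/(-12007) = -1/12007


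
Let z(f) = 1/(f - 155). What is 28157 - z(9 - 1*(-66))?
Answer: 2252561/80 ≈ 28157.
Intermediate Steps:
z(f) = 1/(-155 + f)
28157 - z(9 - 1*(-66)) = 28157 - 1/(-155 + (9 - 1*(-66))) = 28157 - 1/(-155 + (9 + 66)) = 28157 - 1/(-155 + 75) = 28157 - 1/(-80) = 28157 - 1*(-1/80) = 28157 + 1/80 = 2252561/80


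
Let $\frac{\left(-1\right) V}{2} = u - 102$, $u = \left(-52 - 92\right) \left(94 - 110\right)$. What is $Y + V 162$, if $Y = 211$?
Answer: $-713237$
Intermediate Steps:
$u = 2304$ ($u = \left(-144\right) \left(-16\right) = 2304$)
$V = -4404$ ($V = - 2 \left(2304 - 102\right) = \left(-2\right) 2202 = -4404$)
$Y + V 162 = 211 - 713448 = -713237$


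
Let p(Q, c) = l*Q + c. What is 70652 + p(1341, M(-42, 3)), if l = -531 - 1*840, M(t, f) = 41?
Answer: -1767818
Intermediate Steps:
l = -1371 (l = -531 - 840 = -1371)
p(Q, c) = c - 1371*Q (p(Q, c) = -1371*Q + c = c - 1371*Q)
70652 + p(1341, M(-42, 3)) = 70652 + (41 - 1371*1341) = 70652 + (41 - 1838511) = 70652 - 1838470 = -1767818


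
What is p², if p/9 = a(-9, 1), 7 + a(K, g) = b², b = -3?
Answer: 324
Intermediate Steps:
a(K, g) = 2 (a(K, g) = -7 + (-3)² = -7 + 9 = 2)
p = 18 (p = 9*2 = 18)
p² = 18² = 324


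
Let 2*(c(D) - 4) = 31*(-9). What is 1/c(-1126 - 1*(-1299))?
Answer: -2/271 ≈ -0.0073801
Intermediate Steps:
c(D) = -271/2 (c(D) = 4 + (31*(-9))/2 = 4 + (1/2)*(-279) = 4 - 279/2 = -271/2)
1/c(-1126 - 1*(-1299)) = 1/(-271/2) = -2/271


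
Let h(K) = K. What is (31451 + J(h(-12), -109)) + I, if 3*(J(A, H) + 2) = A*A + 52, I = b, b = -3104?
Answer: 85231/3 ≈ 28410.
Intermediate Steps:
I = -3104
J(A, H) = 46/3 + A**2/3 (J(A, H) = -2 + (A*A + 52)/3 = -2 + (A**2 + 52)/3 = -2 + (52 + A**2)/3 = -2 + (52/3 + A**2/3) = 46/3 + A**2/3)
(31451 + J(h(-12), -109)) + I = (31451 + (46/3 + (1/3)*(-12)**2)) - 3104 = (31451 + (46/3 + (1/3)*144)) - 3104 = (31451 + (46/3 + 48)) - 3104 = (31451 + 190/3) - 3104 = 94543/3 - 3104 = 85231/3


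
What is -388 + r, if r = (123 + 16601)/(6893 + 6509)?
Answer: -2591626/6701 ≈ -386.75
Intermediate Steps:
r = 8362/6701 (r = 16724/13402 = 16724*(1/13402) = 8362/6701 ≈ 1.2479)
-388 + r = -388 + 8362/6701 = -2591626/6701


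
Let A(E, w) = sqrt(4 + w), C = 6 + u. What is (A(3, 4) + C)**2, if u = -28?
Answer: 492 - 88*sqrt(2) ≈ 367.55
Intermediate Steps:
C = -22 (C = 6 - 28 = -22)
(A(3, 4) + C)**2 = (sqrt(4 + 4) - 22)**2 = (sqrt(8) - 22)**2 = (2*sqrt(2) - 22)**2 = (-22 + 2*sqrt(2))**2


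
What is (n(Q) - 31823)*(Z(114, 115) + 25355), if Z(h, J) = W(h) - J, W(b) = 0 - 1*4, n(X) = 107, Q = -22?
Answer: -800384976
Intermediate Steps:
W(b) = -4 (W(b) = 0 - 4 = -4)
Z(h, J) = -4 - J
(n(Q) - 31823)*(Z(114, 115) + 25355) = (107 - 31823)*((-4 - 1*115) + 25355) = -31716*((-4 - 115) + 25355) = -31716*(-119 + 25355) = -31716*25236 = -800384976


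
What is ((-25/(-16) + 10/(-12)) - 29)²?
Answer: 1841449/2304 ≈ 799.24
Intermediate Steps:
((-25/(-16) + 10/(-12)) - 29)² = ((-25*(-1/16) + 10*(-1/12)) - 29)² = ((25/16 - ⅚) - 29)² = (35/48 - 29)² = (-1357/48)² = 1841449/2304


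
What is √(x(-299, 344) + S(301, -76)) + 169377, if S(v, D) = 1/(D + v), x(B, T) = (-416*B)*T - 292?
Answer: 169377 + √9627255901/15 ≈ 1.7592e+5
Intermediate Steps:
x(B, T) = -292 - 416*B*T (x(B, T) = -416*B*T - 292 = -292 - 416*B*T)
√(x(-299, 344) + S(301, -76)) + 169377 = √((-292 - 416*(-299)*344) + 1/(-76 + 301)) + 169377 = √((-292 + 42788096) + 1/225) + 169377 = √(42787804 + 1/225) + 169377 = √(9627255901/225) + 169377 = √9627255901/15 + 169377 = 169377 + √9627255901/15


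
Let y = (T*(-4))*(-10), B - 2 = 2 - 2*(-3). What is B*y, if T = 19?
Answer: 7600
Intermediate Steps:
B = 10 (B = 2 + (2 - 2*(-3)) = 2 + (2 + 6) = 2 + 8 = 10)
y = 760 (y = (19*(-4))*(-10) = -76*(-10) = 760)
B*y = 10*760 = 7600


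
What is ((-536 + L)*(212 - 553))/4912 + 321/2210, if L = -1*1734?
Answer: 428067863/2713880 ≈ 157.73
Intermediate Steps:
L = -1734
((-536 + L)*(212 - 553))/4912 + 321/2210 = ((-536 - 1734)*(212 - 553))/4912 + 321/2210 = -2270*(-341)*(1/4912) + 321*(1/2210) = 774070*(1/4912) + 321/2210 = 387035/2456 + 321/2210 = 428067863/2713880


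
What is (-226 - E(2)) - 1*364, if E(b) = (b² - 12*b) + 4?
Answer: -574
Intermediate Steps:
E(b) = 4 + b² - 12*b
(-226 - E(2)) - 1*364 = (-226 - (4 + 2² - 12*2)) - 1*364 = (-226 - (4 + 4 - 24)) - 364 = (-226 - 1*(-16)) - 364 = (-226 + 16) - 364 = -210 - 364 = -574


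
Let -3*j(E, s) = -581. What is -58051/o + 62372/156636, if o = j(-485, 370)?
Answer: -972942542/3250197 ≈ -299.35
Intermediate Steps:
j(E, s) = 581/3 (j(E, s) = -1/3*(-581) = 581/3)
o = 581/3 ≈ 193.67
-58051/o + 62372/156636 = -58051/581/3 + 62372/156636 = -58051*3/581 + 62372*(1/156636) = -24879/83 + 15593/39159 = -972942542/3250197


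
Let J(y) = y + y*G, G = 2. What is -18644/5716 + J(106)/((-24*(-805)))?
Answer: -14932683/4601380 ≈ -3.2453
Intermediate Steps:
J(y) = 3*y (J(y) = y + y*2 = y + 2*y = 3*y)
-18644/5716 + J(106)/((-24*(-805))) = -18644/5716 + (3*106)/((-24*(-805))) = -18644*1/5716 + 318/19320 = -4661/1429 + 318*(1/19320) = -4661/1429 + 53/3220 = -14932683/4601380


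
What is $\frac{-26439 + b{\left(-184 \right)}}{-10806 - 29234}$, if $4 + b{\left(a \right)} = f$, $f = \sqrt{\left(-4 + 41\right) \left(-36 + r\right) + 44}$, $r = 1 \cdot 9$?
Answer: $\frac{26443}{40040} - \frac{i \sqrt{955}}{40040} \approx 0.66041 - 0.0007718 i$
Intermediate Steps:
$r = 9$
$f = i \sqrt{955}$ ($f = \sqrt{\left(-4 + 41\right) \left(-36 + 9\right) + 44} = \sqrt{37 \left(-27\right) + 44} = \sqrt{-999 + 44} = \sqrt{-955} = i \sqrt{955} \approx 30.903 i$)
$b{\left(a \right)} = -4 + i \sqrt{955}$
$\frac{-26439 + b{\left(-184 \right)}}{-10806 - 29234} = \frac{-26439 - \left(4 - i \sqrt{955}\right)}{-10806 - 29234} = \frac{-26443 + i \sqrt{955}}{-40040} = \left(-26443 + i \sqrt{955}\right) \left(- \frac{1}{40040}\right) = \frac{26443}{40040} - \frac{i \sqrt{955}}{40040}$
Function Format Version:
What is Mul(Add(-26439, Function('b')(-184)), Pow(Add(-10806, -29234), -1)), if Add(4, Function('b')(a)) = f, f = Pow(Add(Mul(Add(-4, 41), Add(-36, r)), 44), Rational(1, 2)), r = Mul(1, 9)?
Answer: Add(Rational(26443, 40040), Mul(Rational(-1, 40040), I, Pow(955, Rational(1, 2)))) ≈ Add(0.66041, Mul(-0.00077180, I))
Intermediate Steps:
r = 9
f = Mul(I, Pow(955, Rational(1, 2))) (f = Pow(Add(Mul(Add(-4, 41), Add(-36, 9)), 44), Rational(1, 2)) = Pow(Add(Mul(37, -27), 44), Rational(1, 2)) = Pow(Add(-999, 44), Rational(1, 2)) = Pow(-955, Rational(1, 2)) = Mul(I, Pow(955, Rational(1, 2))) ≈ Mul(30.903, I))
Function('b')(a) = Add(-4, Mul(I, Pow(955, Rational(1, 2))))
Mul(Add(-26439, Function('b')(-184)), Pow(Add(-10806, -29234), -1)) = Mul(Add(-26439, Add(-4, Mul(I, Pow(955, Rational(1, 2))))), Pow(Add(-10806, -29234), -1)) = Mul(Add(-26443, Mul(I, Pow(955, Rational(1, 2)))), Pow(-40040, -1)) = Mul(Add(-26443, Mul(I, Pow(955, Rational(1, 2)))), Rational(-1, 40040)) = Add(Rational(26443, 40040), Mul(Rational(-1, 40040), I, Pow(955, Rational(1, 2))))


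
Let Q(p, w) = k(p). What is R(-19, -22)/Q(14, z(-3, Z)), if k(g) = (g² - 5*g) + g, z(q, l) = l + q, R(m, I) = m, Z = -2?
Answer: -19/140 ≈ -0.13571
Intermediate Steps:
k(g) = g² - 4*g
Q(p, w) = p*(-4 + p)
R(-19, -22)/Q(14, z(-3, Z)) = -19*1/(14*(-4 + 14)) = -19/(14*10) = -19/140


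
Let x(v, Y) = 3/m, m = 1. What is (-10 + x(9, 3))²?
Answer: 49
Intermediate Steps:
x(v, Y) = 3 (x(v, Y) = 3/1 = 3*1 = 3)
(-10 + x(9, 3))² = (-10 + 3)² = (-7)² = 49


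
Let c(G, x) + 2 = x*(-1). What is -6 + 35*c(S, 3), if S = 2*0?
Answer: -181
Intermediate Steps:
S = 0
c(G, x) = -2 - x (c(G, x) = -2 + x*(-1) = -2 - x)
-6 + 35*c(S, 3) = -6 + 35*(-2 - 1*3) = -6 + 35*(-2 - 3) = -6 + 35*(-5) = -6 - 175 = -181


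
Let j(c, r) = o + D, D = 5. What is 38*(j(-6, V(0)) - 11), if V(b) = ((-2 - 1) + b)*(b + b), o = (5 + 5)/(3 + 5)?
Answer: -361/2 ≈ -180.50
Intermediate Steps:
o = 5/4 (o = 10/8 = 10*(⅛) = 5/4 ≈ 1.2500)
V(b) = 2*b*(-3 + b) (V(b) = (-3 + b)*(2*b) = 2*b*(-3 + b))
j(c, r) = 25/4 (j(c, r) = 5/4 + 5 = 25/4)
38*(j(-6, V(0)) - 11) = 38*(25/4 - 11) = 38*(-19/4) = -361/2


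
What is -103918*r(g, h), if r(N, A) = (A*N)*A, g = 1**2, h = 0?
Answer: 0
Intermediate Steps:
g = 1
r(N, A) = N*A**2
-103918*r(g, h) = -103918*0**2 = -103918*0 = 0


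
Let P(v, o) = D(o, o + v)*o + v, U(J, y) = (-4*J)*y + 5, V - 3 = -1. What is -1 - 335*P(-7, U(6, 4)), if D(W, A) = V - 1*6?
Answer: -119596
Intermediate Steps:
V = 2 (V = 3 - 1 = 2)
D(W, A) = -4 (D(W, A) = 2 - 1*6 = 2 - 6 = -4)
U(J, y) = 5 - 4*J*y (U(J, y) = -4*J*y + 5 = 5 - 4*J*y)
P(v, o) = v - 4*o (P(v, o) = -4*o + v = v - 4*o)
-1 - 335*P(-7, U(6, 4)) = -1 - 335*(-7 - 4*(5 - 4*6*4)) = -1 - 335*(-7 - 4*(5 - 96)) = -1 - 335*(-7 - 4*(-91)) = -1 - 335*(-7 + 364) = -1 - 335*357 = -1 - 119595 = -119596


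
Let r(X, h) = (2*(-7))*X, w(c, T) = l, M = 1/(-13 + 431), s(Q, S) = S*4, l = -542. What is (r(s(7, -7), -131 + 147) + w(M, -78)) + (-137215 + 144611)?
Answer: 7246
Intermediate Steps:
s(Q, S) = 4*S
M = 1/418 ≈ 0.0023923
w(c, T) = -542
r(X, h) = -14*X
(r(s(7, -7), -131 + 147) + w(M, -78)) + (-137215 + 144611) = (-56*(-7) - 542) + (-137215 + 144611) = (-14*(-28) - 542) + 7396 = (392 - 542) + 7396 = -150 + 7396 = 7246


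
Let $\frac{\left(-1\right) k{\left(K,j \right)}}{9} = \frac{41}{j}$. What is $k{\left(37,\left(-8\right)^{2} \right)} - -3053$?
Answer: $\frac{195023}{64} \approx 3047.2$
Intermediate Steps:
$k{\left(K,j \right)} = - \frac{369}{j}$ ($k{\left(K,j \right)} = - 9 \frac{41}{j} = - \frac{369}{j}$)
$k{\left(37,\left(-8\right)^{2} \right)} - -3053 = - \frac{369}{\left(-8\right)^{2}} - -3053 = - \frac{369}{64} + 3053 = \frac{195023}{64}$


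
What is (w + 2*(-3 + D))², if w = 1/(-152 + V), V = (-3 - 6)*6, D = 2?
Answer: 170569/42436 ≈ 4.0194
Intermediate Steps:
V = -54 (V = -9*6 = -54)
w = -1/206 (w = 1/(-152 - 54) = 1/(-206) = -1/206 ≈ -0.0048544)
(w + 2*(-3 + D))² = (-1/206 + 2*(-3 + 2))² = (-1/206 + 2*(-1))² = (-1/206 - 2)² = (-413/206)² = 170569/42436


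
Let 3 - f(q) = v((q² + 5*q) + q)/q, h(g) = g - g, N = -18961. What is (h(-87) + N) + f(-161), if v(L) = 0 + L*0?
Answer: -18958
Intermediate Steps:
v(L) = 0 (v(L) = 0 + 0 = 0)
h(g) = 0
f(q) = 3 (f(q) = 3 - 0/q = 3 - 1*0 = 3 + 0 = 3)
(h(-87) + N) + f(-161) = (0 - 18961) + 3 = -18961 + 3 = -18958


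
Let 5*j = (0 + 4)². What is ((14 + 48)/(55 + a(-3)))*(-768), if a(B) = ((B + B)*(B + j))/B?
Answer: -238080/277 ≈ -859.49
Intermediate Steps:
j = 16/5 (j = (0 + 4)²/5 = (⅕)*4² = (⅕)*16 = 16/5 ≈ 3.2000)
a(B) = 32/5 + 2*B (a(B) = ((B + B)*(B + 16/5))/B = ((2*B)*(16/5 + B))/B = (2*B*(16/5 + B))/B = 32/5 + 2*B)
((14 + 48)/(55 + a(-3)))*(-768) = ((14 + 48)/(55 + (32/5 + 2*(-3))))*(-768) = (62/(55 + (32/5 - 6)))*(-768) = (62/(55 + ⅖))*(-768) = (62/(277/5))*(-768) = (62*(5/277))*(-768) = (310/277)*(-768) = -238080/277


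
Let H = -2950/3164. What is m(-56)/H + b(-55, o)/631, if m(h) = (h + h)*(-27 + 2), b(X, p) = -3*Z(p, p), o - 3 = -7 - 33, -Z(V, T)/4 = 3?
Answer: -111800980/37229 ≈ -3003.1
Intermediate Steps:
H = -1475/1582 (H = -2950*1/3164 = -1475/1582 ≈ -0.93236)
Z(V, T) = -12 (Z(V, T) = -4*3 = -12)
o = -37 (o = 3 + (-7 - 33) = 3 - 40 = -37)
b(X, p) = 36 (b(X, p) = -3*(-12) = 36)
m(h) = -50*h (m(h) = (2*h)*(-25) = -50*h)
m(-56)/H + b(-55, o)/631 = (-50*(-56))/(-1475/1582) + 36/631 = 2800*(-1582/1475) + 36*(1/631) = -177184/59 + 36/631 = -111800980/37229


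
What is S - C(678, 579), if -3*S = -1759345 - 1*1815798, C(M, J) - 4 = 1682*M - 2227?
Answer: 160624/3 ≈ 53541.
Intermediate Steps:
C(M, J) = -2223 + 1682*M (C(M, J) = 4 + (1682*M - 2227) = 4 + (-2227 + 1682*M) = -2223 + 1682*M)
S = 3575143/3 (S = -(-1759345 - 1*1815798)/3 = -(-1759345 - 1815798)/3 = -⅓*(-3575143) = 3575143/3 ≈ 1.1917e+6)
S - C(678, 579) = 3575143/3 - (-2223 + 1682*678) = 3575143/3 - (-2223 + 1140396) = 3575143/3 - 1*1138173 = 3575143/3 - 1138173 = 160624/3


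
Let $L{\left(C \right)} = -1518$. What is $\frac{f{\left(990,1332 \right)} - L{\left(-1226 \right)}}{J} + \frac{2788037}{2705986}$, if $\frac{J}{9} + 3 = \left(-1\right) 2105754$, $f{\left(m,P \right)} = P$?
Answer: $\frac{17610214600327}{17094446884206} \approx 1.0302$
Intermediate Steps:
$J = -18951813$ ($J = -27 + 9 \left(\left(-1\right) 2105754\right) = -27 + 9 \left(-2105754\right) = -27 - 18951786 = -18951813$)
$\frac{f{\left(990,1332 \right)} - L{\left(-1226 \right)}}{J} + \frac{2788037}{2705986} = \frac{1332 - -1518}{-18951813} + \frac{2788037}{2705986} = \left(1332 + 1518\right) \left(- \frac{1}{18951813}\right) + 2788037 \cdot \frac{1}{2705986} = 2850 \left(- \frac{1}{18951813}\right) + \frac{2788037}{2705986} = - \frac{950}{6317271} + \frac{2788037}{2705986} = \frac{17610214600327}{17094446884206}$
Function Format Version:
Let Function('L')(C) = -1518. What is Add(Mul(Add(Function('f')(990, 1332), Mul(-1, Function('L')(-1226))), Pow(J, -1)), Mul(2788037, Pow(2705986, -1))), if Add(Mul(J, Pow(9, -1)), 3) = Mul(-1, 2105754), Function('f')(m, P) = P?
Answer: Rational(17610214600327, 17094446884206) ≈ 1.0302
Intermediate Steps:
J = -18951813 (J = Add(-27, Mul(9, Mul(-1, 2105754))) = Add(-27, Mul(9, -2105754)) = Add(-27, -18951786) = -18951813)
Add(Mul(Add(Function('f')(990, 1332), Mul(-1, Function('L')(-1226))), Pow(J, -1)), Mul(2788037, Pow(2705986, -1))) = Add(Mul(Add(1332, Mul(-1, -1518)), Pow(-18951813, -1)), Mul(2788037, Pow(2705986, -1))) = Add(Mul(Add(1332, 1518), Rational(-1, 18951813)), Mul(2788037, Rational(1, 2705986))) = Add(Mul(2850, Rational(-1, 18951813)), Rational(2788037, 2705986)) = Add(Rational(-950, 6317271), Rational(2788037, 2705986)) = Rational(17610214600327, 17094446884206)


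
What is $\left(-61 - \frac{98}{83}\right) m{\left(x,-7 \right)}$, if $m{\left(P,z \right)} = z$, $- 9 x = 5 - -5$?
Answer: $\frac{36127}{83} \approx 435.27$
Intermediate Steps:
$x = - \frac{10}{9}$ ($x = - \frac{5 - -5}{9} = - \frac{5 + 5}{9} = \left(- \frac{1}{9}\right) 10 = - \frac{10}{9} \approx -1.1111$)
$\left(-61 - \frac{98}{83}\right) m{\left(x,-7 \right)} = \left(-61 - \frac{98}{83}\right) \left(-7\right) = \left(- \frac{5161}{83}\right) \left(-7\right) = \frac{36127}{83}$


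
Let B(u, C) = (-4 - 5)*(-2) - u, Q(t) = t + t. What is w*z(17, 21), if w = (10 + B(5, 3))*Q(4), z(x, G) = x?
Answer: 3128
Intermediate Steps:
Q(t) = 2*t
B(u, C) = 18 - u (B(u, C) = -9*(-2) - u = 18 - u)
w = 184 (w = (10 + (18 - 1*5))*(2*4) = (10 + (18 - 5))*8 = (10 + 13)*8 = 23*8 = 184)
w*z(17, 21) = 184*17 = 3128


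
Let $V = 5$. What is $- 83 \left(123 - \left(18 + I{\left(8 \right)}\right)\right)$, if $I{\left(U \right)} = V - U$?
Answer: $-8964$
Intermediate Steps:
$I{\left(U \right)} = 5 - U$
$- 83 \left(123 - \left(18 + I{\left(8 \right)}\right)\right) = - 83 \left(123 + \left(\left(8 - 26\right) - \left(5 - 8\right)\right)\right) = - 83 \left(123 - 15\right) = \left(-83\right) 108 = -8964$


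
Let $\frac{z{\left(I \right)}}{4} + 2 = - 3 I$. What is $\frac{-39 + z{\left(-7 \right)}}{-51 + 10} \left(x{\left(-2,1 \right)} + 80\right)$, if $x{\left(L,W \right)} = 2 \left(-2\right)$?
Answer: $- \frac{2812}{41} \approx -68.585$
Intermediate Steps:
$x{\left(L,W \right)} = -4$
$z{\left(I \right)} = -8 - 12 I$ ($z{\left(I \right)} = -8 + 4 \left(- 3 I\right) = -8 - 12 I$)
$\frac{-39 + z{\left(-7 \right)}}{-51 + 10} \left(x{\left(-2,1 \right)} + 80\right) = \frac{-39 - -76}{-51 + 10} \left(-4 + 80\right) = \frac{-39 + \left(-8 + 84\right)}{-41} \cdot 76 = \left(-39 + 76\right) \left(- \frac{1}{41}\right) 76 = 37 \left(- \frac{1}{41}\right) 76 = \left(- \frac{37}{41}\right) 76 = - \frac{2812}{41}$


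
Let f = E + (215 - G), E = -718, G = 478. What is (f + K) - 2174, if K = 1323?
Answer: -1832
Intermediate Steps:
f = -981 (f = -718 + (215 - 1*478) = -718 + (215 - 478) = -718 - 263 = -981)
(f + K) - 2174 = (-981 + 1323) - 2174 = 342 - 2174 = -1832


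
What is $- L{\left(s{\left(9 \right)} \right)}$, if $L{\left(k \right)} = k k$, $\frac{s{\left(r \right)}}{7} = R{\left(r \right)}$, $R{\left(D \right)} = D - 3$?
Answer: $-1764$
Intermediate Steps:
$R{\left(D \right)} = -3 + D$ ($R{\left(D \right)} = D - 3 = -3 + D$)
$s{\left(r \right)} = -21 + 7 r$ ($s{\left(r \right)} = 7 \left(-3 + r\right) = -21 + 7 r$)
$L{\left(k \right)} = k^{2}$
$- L{\left(s{\left(9 \right)} \right)} = - \left(-21 + 7 \cdot 9\right)^{2} = - \left(-21 + 63\right)^{2} = - 42^{2} = \left(-1\right) 1764 = -1764$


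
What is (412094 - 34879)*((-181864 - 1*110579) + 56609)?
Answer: -88960122310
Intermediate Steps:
(412094 - 34879)*((-181864 - 1*110579) + 56609) = 377215*((-181864 - 110579) + 56609) = 377215*(-292443 + 56609) = 377215*(-235834) = -88960122310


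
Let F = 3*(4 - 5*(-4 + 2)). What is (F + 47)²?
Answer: 7921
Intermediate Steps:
F = 42 (F = 3*(4 - 5*(-2)) = 3*(4 + 10) = 3*14 = 42)
(F + 47)² = (42 + 47)² = 89² = 7921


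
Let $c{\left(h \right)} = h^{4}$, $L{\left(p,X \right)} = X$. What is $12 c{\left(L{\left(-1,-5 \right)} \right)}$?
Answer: $7500$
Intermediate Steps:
$12 c{\left(L{\left(-1,-5 \right)} \right)} = 12 \left(-5\right)^{4} = 12 \cdot 625 = 7500$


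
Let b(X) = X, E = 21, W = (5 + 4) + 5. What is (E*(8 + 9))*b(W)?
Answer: 4998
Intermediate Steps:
W = 14 (W = 9 + 5 = 14)
(E*(8 + 9))*b(W) = (21*(8 + 9))*14 = (21*17)*14 = 357*14 = 4998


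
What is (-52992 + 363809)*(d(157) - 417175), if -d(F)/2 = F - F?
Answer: -129665081975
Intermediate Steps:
d(F) = 0 (d(F) = -2*(F - F) = -2*0 = 0)
(-52992 + 363809)*(d(157) - 417175) = (-52992 + 363809)*(0 - 417175) = 310817*(-417175) = -129665081975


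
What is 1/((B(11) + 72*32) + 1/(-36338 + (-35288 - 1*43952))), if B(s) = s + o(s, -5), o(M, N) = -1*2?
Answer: 115578/267331913 ≈ 0.00043234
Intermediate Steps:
o(M, N) = -2
B(s) = -2 + s (B(s) = s - 2 = -2 + s)
1/((B(11) + 72*32) + 1/(-36338 + (-35288 - 1*43952))) = 1/(((-2 + 11) + 72*32) + 1/(-36338 + (-35288 - 1*43952))) = 1/((9 + 2304) + 1/(-36338 + (-35288 - 43952))) = 1/(2313 + 1/(-36338 - 79240)) = 1/(2313 + 1/(-115578)) = 1/(2313 - 1/115578) = 1/(267331913/115578) = 115578/267331913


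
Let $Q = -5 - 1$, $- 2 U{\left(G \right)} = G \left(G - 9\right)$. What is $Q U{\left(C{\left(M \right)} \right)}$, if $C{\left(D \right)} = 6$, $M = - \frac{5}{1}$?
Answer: $-54$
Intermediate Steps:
$M = -5$ ($M = \left(-5\right) 1 = -5$)
$U{\left(G \right)} = - \frac{G \left(-9 + G\right)}{2}$ ($U{\left(G \right)} = - \frac{G \left(G - 9\right)}{2} = - \frac{G \left(-9 + G\right)}{2}$)
$Q = -6$
$Q U{\left(C{\left(M \right)} \right)} = - 6 \cdot \frac{1}{2} \cdot 6 \left(9 - 6\right) = - 6 \cdot \frac{1}{2} \cdot 6 \cdot 3 = \left(-6\right) 9 = -54$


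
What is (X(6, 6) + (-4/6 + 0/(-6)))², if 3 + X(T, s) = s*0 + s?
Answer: 49/9 ≈ 5.4444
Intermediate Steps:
X(T, s) = -3 + s (X(T, s) = -3 + (s*0 + s) = -3 + (0 + s) = -3 + s)
(X(6, 6) + (-4/6 + 0/(-6)))² = ((-3 + 6) + (-4/6 + 0/(-6)))² = (3 + (-4*⅙ + 0*(-⅙)))² = (3 + (-⅔ + 0))² = (3 - ⅔)² = (7/3)² = 49/9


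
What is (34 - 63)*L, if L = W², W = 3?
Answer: -261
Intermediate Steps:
L = 9 (L = 3² = 9)
(34 - 63)*L = (34 - 63)*9 = -29*9 = -261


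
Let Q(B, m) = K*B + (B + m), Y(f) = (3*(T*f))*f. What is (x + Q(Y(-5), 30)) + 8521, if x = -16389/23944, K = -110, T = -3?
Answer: 791955355/23944 ≈ 33075.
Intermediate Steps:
Y(f) = -9*f² (Y(f) = (3*(-3*f))*f = (-9*f)*f = -9*f²)
x = -16389/23944 (x = -16389*1/23944 = -16389/23944 ≈ -0.68447)
Q(B, m) = m - 109*B (Q(B, m) = -110*B + (B + m) = m - 109*B)
(x + Q(Y(-5), 30)) + 8521 = (-16389/23944 + (30 - (-981)*(-5)²)) + 8521 = (-16389/23944 + (30 - (-981)*25)) + 8521 = (-16389/23944 + (30 - 109*(-225))) + 8521 = (-16389/23944 + (30 + 24525)) + 8521 = (-16389/23944 + 24555) + 8521 = 587928531/23944 + 8521 = 791955355/23944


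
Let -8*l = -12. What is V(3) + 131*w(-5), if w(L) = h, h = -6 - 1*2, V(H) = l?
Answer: -2093/2 ≈ -1046.5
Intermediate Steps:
l = 3/2 (l = -⅛*(-12) = 3/2 ≈ 1.5000)
V(H) = 3/2
h = -8 (h = -6 - 2 = -8)
w(L) = -8
V(3) + 131*w(-5) = 3/2 + 131*(-8) = 3/2 - 1048 = -2093/2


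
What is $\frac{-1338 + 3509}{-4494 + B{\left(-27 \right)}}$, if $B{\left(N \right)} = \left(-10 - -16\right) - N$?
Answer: $- \frac{2171}{4461} \approx -0.48666$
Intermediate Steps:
$B{\left(N \right)} = 6 - N$ ($B{\left(N \right)} = \left(-10 + 16\right) - N = 6 - N$)
$\frac{-1338 + 3509}{-4494 + B{\left(-27 \right)}} = \frac{-1338 + 3509}{-4494 + \left(6 - -27\right)} = \frac{2171}{-4494 + \left(6 + 27\right)} = \frac{2171}{-4494 + 33} = \frac{2171}{-4461} = 2171 \left(- \frac{1}{4461}\right) = - \frac{2171}{4461}$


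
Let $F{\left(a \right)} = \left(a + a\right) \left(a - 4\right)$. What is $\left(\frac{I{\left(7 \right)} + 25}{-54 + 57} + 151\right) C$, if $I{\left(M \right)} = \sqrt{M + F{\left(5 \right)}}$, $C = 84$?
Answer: $13384 + 28 \sqrt{17} \approx 13499.0$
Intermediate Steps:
$F{\left(a \right)} = 2 a \left(-4 + a\right)$
$I{\left(M \right)} = \sqrt{10 + M}$ ($I{\left(M \right)} = \sqrt{M + 2 \cdot 5 \left(-4 + 5\right)} = \sqrt{M + 2 \cdot 5 \cdot 1} = \sqrt{M + 10} = \sqrt{10 + M}$)
$\left(\frac{I{\left(7 \right)} + 25}{-54 + 57} + 151\right) C = \left(\frac{\sqrt{10 + 7} + 25}{-54 + 57} + 151\right) 84 = \left(\frac{\sqrt{17} + 25}{3} + 151\right) 84 = \left(\left(25 + \sqrt{17}\right) \frac{1}{3} + 151\right) 84 = \left(\left(\frac{25}{3} + \frac{\sqrt{17}}{3}\right) + 151\right) 84 = \left(\frac{478}{3} + \frac{\sqrt{17}}{3}\right) 84 = 13384 + 28 \sqrt{17}$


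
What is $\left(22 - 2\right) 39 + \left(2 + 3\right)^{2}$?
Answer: $805$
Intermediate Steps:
$\left(22 - 2\right) 39 + \left(2 + 3\right)^{2} = \left(22 - 2\right) 39 + 5^{2} = 20 \cdot 39 + 25 = 780 + 25 = 805$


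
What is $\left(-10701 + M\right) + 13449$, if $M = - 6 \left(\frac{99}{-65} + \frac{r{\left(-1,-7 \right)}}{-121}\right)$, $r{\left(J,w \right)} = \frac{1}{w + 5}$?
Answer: $\frac{21684699}{7865} \approx 2757.1$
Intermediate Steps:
$r{\left(J,w \right)} = \frac{1}{5 + w}$
$M = \frac{71679}{7865}$ ($M = - 6 \left(\frac{99}{-65} + \frac{1}{\left(5 - 7\right) \left(-121\right)}\right) = - 6 \left(99 \left(- \frac{1}{65}\right) + \frac{1}{-2} \left(- \frac{1}{121}\right)\right) = - 6 \left(- \frac{99}{65} - - \frac{1}{242}\right) = - 6 \left(- \frac{99}{65} + \frac{1}{242}\right) = \left(-6\right) \left(- \frac{23893}{15730}\right) = \frac{71679}{7865} \approx 9.1137$)
$\left(-10701 + M\right) + 13449 = \left(-10701 + \frac{71679}{7865}\right) + 13449 = - \frac{84091686}{7865} + 13449 = \frac{21684699}{7865}$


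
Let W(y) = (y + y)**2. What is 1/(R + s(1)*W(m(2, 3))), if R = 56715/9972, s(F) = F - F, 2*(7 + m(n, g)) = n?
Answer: 3324/18905 ≈ 0.17583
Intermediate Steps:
m(n, g) = -7 + n/2
W(y) = 4*y**2 (W(y) = (2*y)**2 = 4*y**2)
s(F) = 0
R = 18905/3324 (R = 56715*(1/9972) = 18905/3324 ≈ 5.6874)
1/(R + s(1)*W(m(2, 3))) = 1/(18905/3324 + 0*(4*(-7 + (1/2)*2)**2)) = 1/(18905/3324 + 0*(4*(-7 + 1)**2)) = 1/(18905/3324 + 0*(4*(-6)**2)) = 1/(18905/3324 + 0*(4*36)) = 1/(18905/3324 + 0*144) = 1/(18905/3324 + 0) = 1/(18905/3324) = 3324/18905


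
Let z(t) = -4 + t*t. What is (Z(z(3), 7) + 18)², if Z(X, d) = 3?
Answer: 441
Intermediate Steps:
z(t) = -4 + t²
(Z(z(3), 7) + 18)² = (3 + 18)² = 21² = 441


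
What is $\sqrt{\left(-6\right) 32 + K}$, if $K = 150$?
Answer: $i \sqrt{42} \approx 6.4807 i$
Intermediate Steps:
$\sqrt{\left(-6\right) 32 + K} = \sqrt{\left(-6\right) 32 + 150} = \sqrt{-192 + 150} = \sqrt{-42} = i \sqrt{42}$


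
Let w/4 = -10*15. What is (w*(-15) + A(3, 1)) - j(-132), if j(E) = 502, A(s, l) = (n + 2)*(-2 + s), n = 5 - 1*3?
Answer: 8502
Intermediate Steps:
n = 2 (n = 5 - 3 = 2)
A(s, l) = -8 + 4*s (A(s, l) = (2 + 2)*(-2 + s) = 4*(-2 + s) = -8 + 4*s)
w = -600 (w = 4*(-10*15) = 4*(-150) = -600)
(w*(-15) + A(3, 1)) - j(-132) = (-600*(-15) + (-8 + 4*3)) - 1*502 = (9000 + (-8 + 12)) - 502 = (9000 + 4) - 502 = 9004 - 502 = 8502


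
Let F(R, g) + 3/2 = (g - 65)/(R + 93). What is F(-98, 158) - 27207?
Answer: -272271/10 ≈ -27227.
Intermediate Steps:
F(R, g) = -3/2 + (-65 + g)/(93 + R) (F(R, g) = -3/2 + (g - 65)/(R + 93) = -3/2 + (-65 + g)/(93 + R))
F(-98, 158) - 27207 = (-409 - 3*(-98) + 2*158)/(2*(93 - 98)) - 27207 = (½)*(-409 + 294 + 316)/(-5) - 27207 = (½)*(-⅕)*201 - 27207 = -201/10 - 27207 = -272271/10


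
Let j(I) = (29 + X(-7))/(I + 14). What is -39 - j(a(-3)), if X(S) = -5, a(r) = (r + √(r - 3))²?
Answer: 3*(-229*I - 78*√6)/(6*√6 + 17*I) ≈ -39.808 - 0.69847*I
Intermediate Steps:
a(r) = (r + √(-3 + r))²
j(I) = 24/(14 + I) (j(I) = (29 - 5)/(I + 14) = 24/(14 + I))
-39 - j(a(-3)) = -39 - 24/(14 + (-3 + √(-3 - 3))²) = -39 - 24/(14 + (-3 + √(-6))²) = -39 - 24/(14 + (-3 + I*√6)²)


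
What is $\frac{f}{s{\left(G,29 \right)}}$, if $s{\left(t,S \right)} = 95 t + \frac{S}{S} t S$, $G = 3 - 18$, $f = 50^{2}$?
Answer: $- \frac{125}{93} \approx -1.3441$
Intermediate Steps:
$f = 2500$
$G = -15$ ($G = 3 - 18 = -15$)
$s{\left(t,S \right)} = 95 t + S t$ ($s{\left(t,S \right)} = 95 t + 1 t S = 95 t + t S = 95 t + S t$)
$\frac{f}{s{\left(G,29 \right)}} = \frac{2500}{\left(-15\right) \left(95 + 29\right)} = \frac{2500}{\left(-15\right) 124} = \frac{2500}{-1860} = 2500 \left(- \frac{1}{1860}\right) = - \frac{125}{93}$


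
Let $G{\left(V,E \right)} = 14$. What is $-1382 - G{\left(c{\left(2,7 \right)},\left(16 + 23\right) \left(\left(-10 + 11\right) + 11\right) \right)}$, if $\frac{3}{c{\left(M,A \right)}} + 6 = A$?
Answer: $-1396$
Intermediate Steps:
$c{\left(M,A \right)} = \frac{3}{-6 + A}$
$-1382 - G{\left(c{\left(2,7 \right)},\left(16 + 23\right) \left(\left(-10 + 11\right) + 11\right) \right)} = -1382 - 14 = -1396$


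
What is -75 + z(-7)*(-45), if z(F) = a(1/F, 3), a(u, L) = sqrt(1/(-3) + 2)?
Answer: -75 - 15*sqrt(15) ≈ -133.09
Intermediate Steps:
a(u, L) = sqrt(15)/3 (a(u, L) = sqrt(-1/3 + 2) = sqrt(5/3) = sqrt(15)/3)
z(F) = sqrt(15)/3
-75 + z(-7)*(-45) = -75 + (sqrt(15)/3)*(-45) = -75 - 15*sqrt(15)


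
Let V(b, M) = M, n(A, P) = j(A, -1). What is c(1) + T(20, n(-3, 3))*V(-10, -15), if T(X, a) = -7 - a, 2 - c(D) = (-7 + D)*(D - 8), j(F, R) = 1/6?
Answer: 135/2 ≈ 67.500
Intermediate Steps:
j(F, R) = ⅙
n(A, P) = ⅙
c(D) = 2 - (-8 + D)*(-7 + D) (c(D) = 2 - (-7 + D)*(D - 8) = 2 - (-7 + D)*(-8 + D) = 2 - (-8 + D)*(-7 + D))
c(1) + T(20, n(-3, 3))*V(-10, -15) = (-54 - 1*1² + 15*1) + (-7 - 1*⅙)*(-15) = (-54 - 1*1 + 15) + (-7 - ⅙)*(-15) = (-54 - 1 + 15) - 43/6*(-15) = -40 + 215/2 = 135/2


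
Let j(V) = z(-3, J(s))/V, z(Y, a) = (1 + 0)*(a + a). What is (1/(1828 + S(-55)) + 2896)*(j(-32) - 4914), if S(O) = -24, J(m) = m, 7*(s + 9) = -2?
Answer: -2874994738655/202048 ≈ -1.4229e+7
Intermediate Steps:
s = -65/7 (s = -9 + (⅐)*(-2) = -9 - 2/7 = -65/7 ≈ -9.2857)
z(Y, a) = 2*a (z(Y, a) = 1*(2*a) = 2*a)
j(V) = -130/(7*V) (j(V) = (2*(-65/7))/V = -130/(7*V))
(1/(1828 + S(-55)) + 2896)*(j(-32) - 4914) = (1/(1828 - 24) + 2896)*(-130/7/(-32) - 4914) = (1/1804 + 2896)*(-130/7*(-1/32) - 4914) = (1/1804 + 2896)*(65/112 - 4914) = (5224385/1804)*(-550303/112) = -2874994738655/202048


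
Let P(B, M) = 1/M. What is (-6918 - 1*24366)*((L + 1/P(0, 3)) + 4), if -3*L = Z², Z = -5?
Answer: 41712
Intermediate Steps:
L = -25/3 (L = -⅓*(-5)² = -⅓*25 = -25/3 ≈ -8.3333)
(-6918 - 1*24366)*((L + 1/P(0, 3)) + 4) = (-6918 - 1*24366)*((-25/3 + 1/(1/3)) + 4) = (-6918 - 24366)*((-25/3 + 1/(⅓)) + 4) = -31284*((-25/3 + 3) + 4) = -31284*(-16/3 + 4) = -31284*(-4/3) = 41712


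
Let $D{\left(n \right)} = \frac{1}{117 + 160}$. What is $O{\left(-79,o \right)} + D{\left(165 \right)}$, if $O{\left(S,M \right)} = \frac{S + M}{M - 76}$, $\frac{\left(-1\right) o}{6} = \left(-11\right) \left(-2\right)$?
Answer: $\frac{58655}{57616} \approx 1.018$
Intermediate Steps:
$D{\left(n \right)} = \frac{1}{277}$
$o = -132$ ($o = - 6 \left(\left(-11\right) \left(-2\right)\right) = \left(-6\right) 22 = -132$)
$O{\left(S,M \right)} = \frac{M + S}{-76 + M}$
$O{\left(-79,o \right)} + D{\left(165 \right)} = \frac{-132 - 79}{-76 - 132} + \frac{1}{277} = \frac{1}{-208} \left(-211\right) + \frac{1}{277} = \left(- \frac{1}{208}\right) \left(-211\right) + \frac{1}{277} = \frac{211}{208} + \frac{1}{277} = \frac{58655}{57616}$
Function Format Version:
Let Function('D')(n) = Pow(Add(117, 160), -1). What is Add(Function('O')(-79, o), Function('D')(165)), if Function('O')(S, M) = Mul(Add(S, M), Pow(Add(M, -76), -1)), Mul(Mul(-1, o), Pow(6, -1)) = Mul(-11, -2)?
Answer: Rational(58655, 57616) ≈ 1.0180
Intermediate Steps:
Function('D')(n) = Rational(1, 277) (Function('D')(n) = Pow(277, -1) = Rational(1, 277))
o = -132 (o = Mul(-6, Mul(-11, -2)) = Mul(-6, 22) = -132)
Function('O')(S, M) = Mul(Pow(Add(-76, M), -1), Add(M, S)) (Function('O')(S, M) = Mul(Add(M, S), Pow(Add(-76, M), -1)) = Mul(Pow(Add(-76, M), -1), Add(M, S)))
Add(Function('O')(-79, o), Function('D')(165)) = Add(Mul(Pow(Add(-76, -132), -1), Add(-132, -79)), Rational(1, 277)) = Add(Mul(Pow(-208, -1), -211), Rational(1, 277)) = Add(Mul(Rational(-1, 208), -211), Rational(1, 277)) = Add(Rational(211, 208), Rational(1, 277)) = Rational(58655, 57616)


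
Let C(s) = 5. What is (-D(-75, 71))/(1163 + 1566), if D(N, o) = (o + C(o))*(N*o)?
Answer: 404700/2729 ≈ 148.30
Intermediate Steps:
D(N, o) = N*o*(5 + o) (D(N, o) = (o + 5)*(N*o) = (5 + o)*(N*o) = N*o*(5 + o))
(-D(-75, 71))/(1163 + 1566) = (-(-75)*71*(5 + 71))/(1163 + 1566) = -(-75)*71*76/2729 = -1*(-404700)*(1/2729) = 404700*(1/2729) = 404700/2729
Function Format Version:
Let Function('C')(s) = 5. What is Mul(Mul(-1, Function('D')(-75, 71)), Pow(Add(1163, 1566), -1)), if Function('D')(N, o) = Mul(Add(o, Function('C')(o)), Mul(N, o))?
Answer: Rational(404700, 2729) ≈ 148.30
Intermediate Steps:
Function('D')(N, o) = Mul(N, o, Add(5, o)) (Function('D')(N, o) = Mul(Add(o, 5), Mul(N, o)) = Mul(Add(5, o), Mul(N, o)) = Mul(N, o, Add(5, o)))
Mul(Mul(-1, Function('D')(-75, 71)), Pow(Add(1163, 1566), -1)) = Mul(Mul(-1, Mul(-75, 71, Add(5, 71))), Pow(Add(1163, 1566), -1)) = Mul(Mul(-1, Mul(-75, 71, 76)), Pow(2729, -1)) = Mul(Mul(-1, -404700), Rational(1, 2729)) = Mul(404700, Rational(1, 2729)) = Rational(404700, 2729)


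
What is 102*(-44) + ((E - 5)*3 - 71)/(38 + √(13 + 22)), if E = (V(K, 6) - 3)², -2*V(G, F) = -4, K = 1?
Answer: -6326746/1409 + 83*√35/1409 ≈ -4489.9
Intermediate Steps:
V(G, F) = 2 (V(G, F) = -½*(-4) = 2)
E = 1 (E = (2 - 3)² = (-1)² = 1)
102*(-44) + ((E - 5)*3 - 71)/(38 + √(13 + 22)) = 102*(-44) + ((1 - 5)*3 - 71)/(38 + √(13 + 22)) = -4488 + (-4*3 - 71)/(38 + √35) = -4488 + (-12 - 71)/(38 + √35) = -4488 - 83/(38 + √35)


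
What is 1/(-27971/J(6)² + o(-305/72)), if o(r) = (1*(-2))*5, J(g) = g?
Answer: -36/28331 ≈ -0.0012707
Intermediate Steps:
o(r) = -10 (o(r) = -2*5 = -10)
1/(-27971/J(6)² + o(-305/72)) = 1/(-27971/(6²) - 10) = 1/(-27971/36 - 10) = 1/(-28331/36) = -36/28331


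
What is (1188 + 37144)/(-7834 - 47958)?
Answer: -9583/13948 ≈ -0.68705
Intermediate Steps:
(1188 + 37144)/(-7834 - 47958) = 38332/(-55792) = 38332*(-1/55792) = -9583/13948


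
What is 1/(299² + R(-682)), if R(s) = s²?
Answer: 1/554525 ≈ 1.8033e-6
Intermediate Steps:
1/(299² + R(-682)) = 1/(299² + (-682)²) = 1/(89401 + 465124) = 1/554525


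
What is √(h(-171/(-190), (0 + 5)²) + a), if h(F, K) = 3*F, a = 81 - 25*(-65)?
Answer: √170870/10 ≈ 41.336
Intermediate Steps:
a = 1706 (a = 81 + 1625 = 1706)
√(h(-171/(-190), (0 + 5)²) + a) = √(3*(-171/(-190)) + 1706) = √(3*(-171*(-1/190)) + 1706) = √(3*(9/10) + 1706) = √(27/10 + 1706) = √(17087/10) = √170870/10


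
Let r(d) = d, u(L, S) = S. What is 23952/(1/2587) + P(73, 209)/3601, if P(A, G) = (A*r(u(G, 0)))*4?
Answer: 61963824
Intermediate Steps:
P(A, G) = 0 (P(A, G) = (A*0)*4 = 0*4 = 0)
23952/(1/2587) + P(73, 209)/3601 = 23952/(1/2587) + 0/3601 = 23952/(1/2587) + 0*(1/3601) = 23952*2587 + 0 = 61963824 + 0 = 61963824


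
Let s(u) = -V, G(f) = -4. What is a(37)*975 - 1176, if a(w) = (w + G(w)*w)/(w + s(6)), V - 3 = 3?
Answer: -144681/31 ≈ -4667.1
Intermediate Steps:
V = 6 (V = 3 + 3 = 6)
s(u) = -6 (s(u) = -1*6 = -6)
a(w) = -3*w/(-6 + w) (a(w) = (w - 4*w)/(w - 6) = (-3*w)/(-6 + w) = -3*w/(-6 + w))
a(37)*975 - 1176 = -3*37/(-6 + 37)*975 - 1176 = -3*37/31*975 - 1176 = -3*37*1/31*975 - 1176 = -111/31*975 - 1176 = -108225/31 - 1176 = -144681/31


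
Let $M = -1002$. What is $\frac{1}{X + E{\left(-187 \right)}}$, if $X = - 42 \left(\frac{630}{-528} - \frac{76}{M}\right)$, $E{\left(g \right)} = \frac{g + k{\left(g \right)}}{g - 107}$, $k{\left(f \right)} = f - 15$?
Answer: $\frac{1080156}{52118755} \approx 0.020725$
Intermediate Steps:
$k{\left(f \right)} = -15 + f$
$E{\left(g \right)} = \frac{-15 + 2 g}{-107 + g}$ ($E{\left(g \right)} = \frac{g + \left(-15 + g\right)}{g - 107} = \frac{-15 + 2 g}{-107 + g}$)
$X = \frac{344827}{7348}$ ($X = - 42 \left(\frac{630}{-528} - \frac{76}{-1002}\right) = - 42 \left(630 \left(- \frac{1}{528}\right) - - \frac{38}{501}\right) = - 42 \left(- \frac{105}{88} + \frac{38}{501}\right) = \left(-42\right) \left(- \frac{49261}{44088}\right) = \frac{344827}{7348} \approx 46.928$)
$\frac{1}{X + E{\left(-187 \right)}} = \frac{1}{\frac{344827}{7348} + \frac{-15 + 2 \left(-187\right)}{-107 - 187}} = \frac{1}{\frac{344827}{7348} + \frac{-15 - 374}{-294}} = \frac{1}{\frac{344827}{7348} - - \frac{389}{294}} = \frac{1}{\frac{344827}{7348} + \frac{389}{294}} = \frac{1}{\frac{52118755}{1080156}} = \frac{1080156}{52118755}$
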